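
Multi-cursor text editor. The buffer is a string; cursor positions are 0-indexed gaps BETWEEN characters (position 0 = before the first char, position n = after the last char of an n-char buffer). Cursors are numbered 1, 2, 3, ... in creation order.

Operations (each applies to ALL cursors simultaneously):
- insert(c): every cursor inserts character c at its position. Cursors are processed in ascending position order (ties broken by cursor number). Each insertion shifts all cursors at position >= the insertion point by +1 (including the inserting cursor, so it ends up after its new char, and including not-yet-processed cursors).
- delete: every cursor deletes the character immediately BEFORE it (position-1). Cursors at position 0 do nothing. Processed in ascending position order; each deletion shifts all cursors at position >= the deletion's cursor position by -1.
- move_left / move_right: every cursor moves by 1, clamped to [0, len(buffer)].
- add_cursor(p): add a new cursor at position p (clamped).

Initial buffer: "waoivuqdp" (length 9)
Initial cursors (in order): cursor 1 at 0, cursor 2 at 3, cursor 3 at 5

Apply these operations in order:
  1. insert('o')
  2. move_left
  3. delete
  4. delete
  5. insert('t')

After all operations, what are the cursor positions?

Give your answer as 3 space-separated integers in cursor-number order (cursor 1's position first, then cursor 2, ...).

Answer: 1 4 6

Derivation:
After op 1 (insert('o')): buffer="owaooivouqdp" (len 12), cursors c1@1 c2@5 c3@8, authorship 1...2..3....
After op 2 (move_left): buffer="owaooivouqdp" (len 12), cursors c1@0 c2@4 c3@7, authorship 1...2..3....
After op 3 (delete): buffer="owaoiouqdp" (len 10), cursors c1@0 c2@3 c3@5, authorship 1..2.3....
After op 4 (delete): buffer="owoouqdp" (len 8), cursors c1@0 c2@2 c3@3, authorship 1.23....
After op 5 (insert('t')): buffer="towtotouqdp" (len 11), cursors c1@1 c2@4 c3@6, authorship 11.2233....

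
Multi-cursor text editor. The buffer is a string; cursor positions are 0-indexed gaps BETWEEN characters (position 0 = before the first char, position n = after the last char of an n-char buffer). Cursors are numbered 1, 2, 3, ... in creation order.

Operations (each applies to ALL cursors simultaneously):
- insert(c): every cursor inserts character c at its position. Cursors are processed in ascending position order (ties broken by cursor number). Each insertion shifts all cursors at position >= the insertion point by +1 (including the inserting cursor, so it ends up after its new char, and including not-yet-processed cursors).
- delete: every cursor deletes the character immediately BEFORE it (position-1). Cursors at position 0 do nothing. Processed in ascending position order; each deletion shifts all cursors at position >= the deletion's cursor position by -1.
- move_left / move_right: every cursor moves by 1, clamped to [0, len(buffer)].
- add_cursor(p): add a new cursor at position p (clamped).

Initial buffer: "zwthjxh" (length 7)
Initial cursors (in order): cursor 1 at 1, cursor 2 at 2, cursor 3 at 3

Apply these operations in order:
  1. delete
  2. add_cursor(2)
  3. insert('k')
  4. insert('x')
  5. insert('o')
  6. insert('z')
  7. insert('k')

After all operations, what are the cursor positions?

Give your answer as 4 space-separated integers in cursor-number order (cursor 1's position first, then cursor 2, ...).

Answer: 15 15 15 22

Derivation:
After op 1 (delete): buffer="hjxh" (len 4), cursors c1@0 c2@0 c3@0, authorship ....
After op 2 (add_cursor(2)): buffer="hjxh" (len 4), cursors c1@0 c2@0 c3@0 c4@2, authorship ....
After op 3 (insert('k')): buffer="kkkhjkxh" (len 8), cursors c1@3 c2@3 c3@3 c4@6, authorship 123..4..
After op 4 (insert('x')): buffer="kkkxxxhjkxxh" (len 12), cursors c1@6 c2@6 c3@6 c4@10, authorship 123123..44..
After op 5 (insert('o')): buffer="kkkxxxooohjkxoxh" (len 16), cursors c1@9 c2@9 c3@9 c4@14, authorship 123123123..444..
After op 6 (insert('z')): buffer="kkkxxxooozzzhjkxozxh" (len 20), cursors c1@12 c2@12 c3@12 c4@18, authorship 123123123123..4444..
After op 7 (insert('k')): buffer="kkkxxxooozzzkkkhjkxozkxh" (len 24), cursors c1@15 c2@15 c3@15 c4@22, authorship 123123123123123..44444..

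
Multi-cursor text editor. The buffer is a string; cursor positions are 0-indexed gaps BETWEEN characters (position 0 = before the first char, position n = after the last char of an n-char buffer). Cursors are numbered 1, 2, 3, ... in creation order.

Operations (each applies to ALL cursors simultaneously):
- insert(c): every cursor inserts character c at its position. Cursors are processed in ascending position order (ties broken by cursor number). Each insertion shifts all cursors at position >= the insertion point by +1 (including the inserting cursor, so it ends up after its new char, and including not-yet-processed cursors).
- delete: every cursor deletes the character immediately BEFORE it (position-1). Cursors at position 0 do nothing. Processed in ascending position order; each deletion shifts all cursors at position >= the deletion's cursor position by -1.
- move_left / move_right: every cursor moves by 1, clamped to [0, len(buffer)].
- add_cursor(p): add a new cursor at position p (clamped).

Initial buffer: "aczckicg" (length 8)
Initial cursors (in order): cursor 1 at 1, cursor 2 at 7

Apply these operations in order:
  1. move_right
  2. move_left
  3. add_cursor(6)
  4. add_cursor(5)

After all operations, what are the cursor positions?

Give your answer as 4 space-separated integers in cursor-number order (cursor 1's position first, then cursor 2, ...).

Answer: 1 7 6 5

Derivation:
After op 1 (move_right): buffer="aczckicg" (len 8), cursors c1@2 c2@8, authorship ........
After op 2 (move_left): buffer="aczckicg" (len 8), cursors c1@1 c2@7, authorship ........
After op 3 (add_cursor(6)): buffer="aczckicg" (len 8), cursors c1@1 c3@6 c2@7, authorship ........
After op 4 (add_cursor(5)): buffer="aczckicg" (len 8), cursors c1@1 c4@5 c3@6 c2@7, authorship ........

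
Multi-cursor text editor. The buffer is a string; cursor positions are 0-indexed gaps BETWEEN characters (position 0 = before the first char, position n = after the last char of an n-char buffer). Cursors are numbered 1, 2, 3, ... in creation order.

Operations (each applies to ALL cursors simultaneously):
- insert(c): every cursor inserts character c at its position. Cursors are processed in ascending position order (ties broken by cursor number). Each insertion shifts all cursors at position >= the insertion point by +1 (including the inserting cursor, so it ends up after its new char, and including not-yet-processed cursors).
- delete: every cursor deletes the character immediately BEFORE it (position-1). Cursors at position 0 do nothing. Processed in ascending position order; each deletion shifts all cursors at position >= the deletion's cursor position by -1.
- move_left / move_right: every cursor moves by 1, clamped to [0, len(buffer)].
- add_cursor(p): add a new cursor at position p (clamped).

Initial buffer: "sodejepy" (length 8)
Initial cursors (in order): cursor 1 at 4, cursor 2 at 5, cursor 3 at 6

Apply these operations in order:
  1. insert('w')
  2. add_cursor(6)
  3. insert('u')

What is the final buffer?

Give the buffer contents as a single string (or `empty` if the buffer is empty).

After op 1 (insert('w')): buffer="sodewjwewpy" (len 11), cursors c1@5 c2@7 c3@9, authorship ....1.2.3..
After op 2 (add_cursor(6)): buffer="sodewjwewpy" (len 11), cursors c1@5 c4@6 c2@7 c3@9, authorship ....1.2.3..
After op 3 (insert('u')): buffer="sodewujuwuewupy" (len 15), cursors c1@6 c4@8 c2@10 c3@13, authorship ....11.422.33..

Answer: sodewujuwuewupy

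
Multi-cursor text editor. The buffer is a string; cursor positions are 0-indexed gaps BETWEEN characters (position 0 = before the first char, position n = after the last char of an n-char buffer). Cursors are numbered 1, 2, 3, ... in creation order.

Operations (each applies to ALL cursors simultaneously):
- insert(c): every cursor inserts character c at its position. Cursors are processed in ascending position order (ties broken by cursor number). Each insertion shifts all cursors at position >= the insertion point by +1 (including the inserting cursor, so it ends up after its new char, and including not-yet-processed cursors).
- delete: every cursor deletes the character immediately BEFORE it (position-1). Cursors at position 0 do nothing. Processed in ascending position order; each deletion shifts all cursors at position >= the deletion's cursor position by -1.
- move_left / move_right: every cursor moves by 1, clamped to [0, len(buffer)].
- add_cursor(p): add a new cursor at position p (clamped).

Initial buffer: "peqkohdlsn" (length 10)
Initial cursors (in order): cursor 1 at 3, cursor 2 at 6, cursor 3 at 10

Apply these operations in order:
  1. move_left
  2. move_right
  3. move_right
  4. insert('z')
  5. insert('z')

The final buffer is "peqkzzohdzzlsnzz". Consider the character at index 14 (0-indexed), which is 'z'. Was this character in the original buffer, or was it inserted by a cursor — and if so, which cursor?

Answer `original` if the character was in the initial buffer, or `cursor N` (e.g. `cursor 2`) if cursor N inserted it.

After op 1 (move_left): buffer="peqkohdlsn" (len 10), cursors c1@2 c2@5 c3@9, authorship ..........
After op 2 (move_right): buffer="peqkohdlsn" (len 10), cursors c1@3 c2@6 c3@10, authorship ..........
After op 3 (move_right): buffer="peqkohdlsn" (len 10), cursors c1@4 c2@7 c3@10, authorship ..........
After op 4 (insert('z')): buffer="peqkzohdzlsnz" (len 13), cursors c1@5 c2@9 c3@13, authorship ....1...2...3
After op 5 (insert('z')): buffer="peqkzzohdzzlsnzz" (len 16), cursors c1@6 c2@11 c3@16, authorship ....11...22...33
Authorship (.=original, N=cursor N): . . . . 1 1 . . . 2 2 . . . 3 3
Index 14: author = 3

Answer: cursor 3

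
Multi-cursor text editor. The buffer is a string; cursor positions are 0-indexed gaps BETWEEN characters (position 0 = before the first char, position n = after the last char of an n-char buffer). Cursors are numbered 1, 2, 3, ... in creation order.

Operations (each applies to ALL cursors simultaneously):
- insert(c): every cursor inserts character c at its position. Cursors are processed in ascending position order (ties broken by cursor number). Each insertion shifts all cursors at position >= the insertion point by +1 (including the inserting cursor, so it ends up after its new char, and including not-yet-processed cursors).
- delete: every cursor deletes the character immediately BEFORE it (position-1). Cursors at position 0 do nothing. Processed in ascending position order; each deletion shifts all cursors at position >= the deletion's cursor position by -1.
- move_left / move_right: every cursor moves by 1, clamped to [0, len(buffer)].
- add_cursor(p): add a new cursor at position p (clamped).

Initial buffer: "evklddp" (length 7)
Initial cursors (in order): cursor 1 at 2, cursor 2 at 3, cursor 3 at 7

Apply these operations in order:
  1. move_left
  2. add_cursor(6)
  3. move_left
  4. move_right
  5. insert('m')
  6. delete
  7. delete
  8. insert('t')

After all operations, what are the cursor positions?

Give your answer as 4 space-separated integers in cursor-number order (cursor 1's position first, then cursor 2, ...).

After op 1 (move_left): buffer="evklddp" (len 7), cursors c1@1 c2@2 c3@6, authorship .......
After op 2 (add_cursor(6)): buffer="evklddp" (len 7), cursors c1@1 c2@2 c3@6 c4@6, authorship .......
After op 3 (move_left): buffer="evklddp" (len 7), cursors c1@0 c2@1 c3@5 c4@5, authorship .......
After op 4 (move_right): buffer="evklddp" (len 7), cursors c1@1 c2@2 c3@6 c4@6, authorship .......
After op 5 (insert('m')): buffer="emvmklddmmp" (len 11), cursors c1@2 c2@4 c3@10 c4@10, authorship .1.2....34.
After op 6 (delete): buffer="evklddp" (len 7), cursors c1@1 c2@2 c3@6 c4@6, authorship .......
After op 7 (delete): buffer="klp" (len 3), cursors c1@0 c2@0 c3@2 c4@2, authorship ...
After op 8 (insert('t')): buffer="ttklttp" (len 7), cursors c1@2 c2@2 c3@6 c4@6, authorship 12..34.

Answer: 2 2 6 6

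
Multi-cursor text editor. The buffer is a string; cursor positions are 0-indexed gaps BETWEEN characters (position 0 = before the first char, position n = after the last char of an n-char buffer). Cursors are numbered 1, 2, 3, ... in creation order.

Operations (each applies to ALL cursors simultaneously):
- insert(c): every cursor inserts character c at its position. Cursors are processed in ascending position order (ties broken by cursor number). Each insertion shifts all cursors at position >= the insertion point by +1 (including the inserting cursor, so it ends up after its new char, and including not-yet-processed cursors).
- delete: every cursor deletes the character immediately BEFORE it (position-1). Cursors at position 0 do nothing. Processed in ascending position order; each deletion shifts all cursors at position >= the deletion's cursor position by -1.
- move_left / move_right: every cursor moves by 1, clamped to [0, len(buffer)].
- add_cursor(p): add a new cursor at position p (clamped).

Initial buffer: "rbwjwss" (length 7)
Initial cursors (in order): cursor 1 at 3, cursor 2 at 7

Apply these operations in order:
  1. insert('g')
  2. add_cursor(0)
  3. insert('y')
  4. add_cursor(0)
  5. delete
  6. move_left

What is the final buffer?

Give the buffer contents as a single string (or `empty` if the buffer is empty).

After op 1 (insert('g')): buffer="rbwgjwssg" (len 9), cursors c1@4 c2@9, authorship ...1....2
After op 2 (add_cursor(0)): buffer="rbwgjwssg" (len 9), cursors c3@0 c1@4 c2@9, authorship ...1....2
After op 3 (insert('y')): buffer="yrbwgyjwssgy" (len 12), cursors c3@1 c1@6 c2@12, authorship 3...11....22
After op 4 (add_cursor(0)): buffer="yrbwgyjwssgy" (len 12), cursors c4@0 c3@1 c1@6 c2@12, authorship 3...11....22
After op 5 (delete): buffer="rbwgjwssg" (len 9), cursors c3@0 c4@0 c1@4 c2@9, authorship ...1....2
After op 6 (move_left): buffer="rbwgjwssg" (len 9), cursors c3@0 c4@0 c1@3 c2@8, authorship ...1....2

Answer: rbwgjwssg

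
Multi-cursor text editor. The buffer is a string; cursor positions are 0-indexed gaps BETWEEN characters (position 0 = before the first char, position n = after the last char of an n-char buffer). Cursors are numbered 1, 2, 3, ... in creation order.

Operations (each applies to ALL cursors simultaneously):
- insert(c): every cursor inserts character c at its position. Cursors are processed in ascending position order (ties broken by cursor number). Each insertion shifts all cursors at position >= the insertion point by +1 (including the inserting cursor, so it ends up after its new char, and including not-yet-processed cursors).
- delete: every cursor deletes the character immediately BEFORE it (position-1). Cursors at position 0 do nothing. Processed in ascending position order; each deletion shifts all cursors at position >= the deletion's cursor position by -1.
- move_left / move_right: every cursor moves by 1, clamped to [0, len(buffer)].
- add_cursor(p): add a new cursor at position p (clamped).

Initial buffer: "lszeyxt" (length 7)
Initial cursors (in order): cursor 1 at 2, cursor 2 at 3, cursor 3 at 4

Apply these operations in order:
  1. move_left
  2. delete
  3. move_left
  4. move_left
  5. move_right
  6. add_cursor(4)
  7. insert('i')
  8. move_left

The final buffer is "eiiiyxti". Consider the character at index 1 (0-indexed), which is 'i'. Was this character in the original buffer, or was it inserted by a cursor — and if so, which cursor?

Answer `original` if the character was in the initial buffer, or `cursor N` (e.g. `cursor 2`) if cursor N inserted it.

After op 1 (move_left): buffer="lszeyxt" (len 7), cursors c1@1 c2@2 c3@3, authorship .......
After op 2 (delete): buffer="eyxt" (len 4), cursors c1@0 c2@0 c3@0, authorship ....
After op 3 (move_left): buffer="eyxt" (len 4), cursors c1@0 c2@0 c3@0, authorship ....
After op 4 (move_left): buffer="eyxt" (len 4), cursors c1@0 c2@0 c3@0, authorship ....
After op 5 (move_right): buffer="eyxt" (len 4), cursors c1@1 c2@1 c3@1, authorship ....
After op 6 (add_cursor(4)): buffer="eyxt" (len 4), cursors c1@1 c2@1 c3@1 c4@4, authorship ....
After op 7 (insert('i')): buffer="eiiiyxti" (len 8), cursors c1@4 c2@4 c3@4 c4@8, authorship .123...4
After op 8 (move_left): buffer="eiiiyxti" (len 8), cursors c1@3 c2@3 c3@3 c4@7, authorship .123...4
Authorship (.=original, N=cursor N): . 1 2 3 . . . 4
Index 1: author = 1

Answer: cursor 1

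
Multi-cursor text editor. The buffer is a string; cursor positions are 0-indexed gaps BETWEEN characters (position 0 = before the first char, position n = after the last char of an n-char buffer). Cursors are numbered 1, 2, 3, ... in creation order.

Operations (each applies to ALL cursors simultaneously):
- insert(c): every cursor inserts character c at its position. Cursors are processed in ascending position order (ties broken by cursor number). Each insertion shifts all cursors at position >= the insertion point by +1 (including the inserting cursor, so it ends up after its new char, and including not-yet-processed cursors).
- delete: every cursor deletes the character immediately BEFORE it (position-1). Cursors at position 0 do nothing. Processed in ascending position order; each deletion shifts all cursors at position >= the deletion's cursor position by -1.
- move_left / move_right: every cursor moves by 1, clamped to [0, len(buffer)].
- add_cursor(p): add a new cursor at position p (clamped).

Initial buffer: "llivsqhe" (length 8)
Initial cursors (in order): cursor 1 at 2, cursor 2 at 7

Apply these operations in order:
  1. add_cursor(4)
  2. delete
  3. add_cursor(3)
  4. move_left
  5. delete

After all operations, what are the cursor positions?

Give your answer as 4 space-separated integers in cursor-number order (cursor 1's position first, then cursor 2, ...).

After op 1 (add_cursor(4)): buffer="llivsqhe" (len 8), cursors c1@2 c3@4 c2@7, authorship ........
After op 2 (delete): buffer="lisqe" (len 5), cursors c1@1 c3@2 c2@4, authorship .....
After op 3 (add_cursor(3)): buffer="lisqe" (len 5), cursors c1@1 c3@2 c4@3 c2@4, authorship .....
After op 4 (move_left): buffer="lisqe" (len 5), cursors c1@0 c3@1 c4@2 c2@3, authorship .....
After op 5 (delete): buffer="qe" (len 2), cursors c1@0 c2@0 c3@0 c4@0, authorship ..

Answer: 0 0 0 0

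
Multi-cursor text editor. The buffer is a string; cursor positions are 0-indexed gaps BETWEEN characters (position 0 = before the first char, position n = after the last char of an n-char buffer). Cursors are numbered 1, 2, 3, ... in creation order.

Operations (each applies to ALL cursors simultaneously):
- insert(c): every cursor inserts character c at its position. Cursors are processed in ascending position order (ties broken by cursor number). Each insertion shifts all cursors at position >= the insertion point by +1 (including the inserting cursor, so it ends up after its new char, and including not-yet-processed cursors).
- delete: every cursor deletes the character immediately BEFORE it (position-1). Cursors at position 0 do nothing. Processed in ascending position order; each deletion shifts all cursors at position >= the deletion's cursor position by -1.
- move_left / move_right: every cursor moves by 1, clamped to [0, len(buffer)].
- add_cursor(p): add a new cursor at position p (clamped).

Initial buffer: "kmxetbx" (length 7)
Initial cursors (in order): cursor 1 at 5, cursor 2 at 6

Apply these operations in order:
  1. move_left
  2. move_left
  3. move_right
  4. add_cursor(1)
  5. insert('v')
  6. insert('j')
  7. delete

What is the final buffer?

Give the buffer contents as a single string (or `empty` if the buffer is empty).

Answer: kvmxevtvbx

Derivation:
After op 1 (move_left): buffer="kmxetbx" (len 7), cursors c1@4 c2@5, authorship .......
After op 2 (move_left): buffer="kmxetbx" (len 7), cursors c1@3 c2@4, authorship .......
After op 3 (move_right): buffer="kmxetbx" (len 7), cursors c1@4 c2@5, authorship .......
After op 4 (add_cursor(1)): buffer="kmxetbx" (len 7), cursors c3@1 c1@4 c2@5, authorship .......
After op 5 (insert('v')): buffer="kvmxevtvbx" (len 10), cursors c3@2 c1@6 c2@8, authorship .3...1.2..
After op 6 (insert('j')): buffer="kvjmxevjtvjbx" (len 13), cursors c3@3 c1@8 c2@11, authorship .33...11.22..
After op 7 (delete): buffer="kvmxevtvbx" (len 10), cursors c3@2 c1@6 c2@8, authorship .3...1.2..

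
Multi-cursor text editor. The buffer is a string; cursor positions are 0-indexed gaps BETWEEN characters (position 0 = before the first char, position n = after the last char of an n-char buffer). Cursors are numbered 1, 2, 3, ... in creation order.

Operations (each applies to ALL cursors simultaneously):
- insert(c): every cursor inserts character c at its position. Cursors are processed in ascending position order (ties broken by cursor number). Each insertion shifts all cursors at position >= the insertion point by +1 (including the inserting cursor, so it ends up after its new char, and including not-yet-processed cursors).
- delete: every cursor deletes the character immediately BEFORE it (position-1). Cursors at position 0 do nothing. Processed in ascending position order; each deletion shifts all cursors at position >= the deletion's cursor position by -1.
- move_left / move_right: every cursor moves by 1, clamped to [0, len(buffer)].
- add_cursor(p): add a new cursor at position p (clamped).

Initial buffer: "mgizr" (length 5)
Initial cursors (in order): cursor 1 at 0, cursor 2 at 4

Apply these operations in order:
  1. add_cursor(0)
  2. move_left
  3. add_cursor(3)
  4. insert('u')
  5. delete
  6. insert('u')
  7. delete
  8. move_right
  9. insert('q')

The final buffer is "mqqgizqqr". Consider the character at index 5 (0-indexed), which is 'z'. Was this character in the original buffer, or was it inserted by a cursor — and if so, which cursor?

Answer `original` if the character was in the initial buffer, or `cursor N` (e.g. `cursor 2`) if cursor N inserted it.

After op 1 (add_cursor(0)): buffer="mgizr" (len 5), cursors c1@0 c3@0 c2@4, authorship .....
After op 2 (move_left): buffer="mgizr" (len 5), cursors c1@0 c3@0 c2@3, authorship .....
After op 3 (add_cursor(3)): buffer="mgizr" (len 5), cursors c1@0 c3@0 c2@3 c4@3, authorship .....
After op 4 (insert('u')): buffer="uumgiuuzr" (len 9), cursors c1@2 c3@2 c2@7 c4@7, authorship 13...24..
After op 5 (delete): buffer="mgizr" (len 5), cursors c1@0 c3@0 c2@3 c4@3, authorship .....
After op 6 (insert('u')): buffer="uumgiuuzr" (len 9), cursors c1@2 c3@2 c2@7 c4@7, authorship 13...24..
After op 7 (delete): buffer="mgizr" (len 5), cursors c1@0 c3@0 c2@3 c4@3, authorship .....
After op 8 (move_right): buffer="mgizr" (len 5), cursors c1@1 c3@1 c2@4 c4@4, authorship .....
After op 9 (insert('q')): buffer="mqqgizqqr" (len 9), cursors c1@3 c3@3 c2@8 c4@8, authorship .13...24.
Authorship (.=original, N=cursor N): . 1 3 . . . 2 4 .
Index 5: author = original

Answer: original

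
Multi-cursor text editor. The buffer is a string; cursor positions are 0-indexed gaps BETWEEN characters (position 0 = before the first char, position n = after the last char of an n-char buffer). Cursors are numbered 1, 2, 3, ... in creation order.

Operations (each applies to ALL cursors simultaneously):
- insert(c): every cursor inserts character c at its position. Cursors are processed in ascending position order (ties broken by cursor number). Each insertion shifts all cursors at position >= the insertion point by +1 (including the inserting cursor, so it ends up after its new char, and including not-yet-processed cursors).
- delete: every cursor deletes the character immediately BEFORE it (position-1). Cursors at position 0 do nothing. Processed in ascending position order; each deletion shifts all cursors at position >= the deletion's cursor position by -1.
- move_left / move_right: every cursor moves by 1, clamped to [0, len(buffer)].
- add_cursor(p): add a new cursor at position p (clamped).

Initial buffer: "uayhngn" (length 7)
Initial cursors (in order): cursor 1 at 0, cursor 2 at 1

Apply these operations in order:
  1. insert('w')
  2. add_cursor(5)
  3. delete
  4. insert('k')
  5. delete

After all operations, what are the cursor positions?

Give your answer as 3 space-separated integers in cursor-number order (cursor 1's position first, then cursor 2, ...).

Answer: 0 1 2

Derivation:
After op 1 (insert('w')): buffer="wuwayhngn" (len 9), cursors c1@1 c2@3, authorship 1.2......
After op 2 (add_cursor(5)): buffer="wuwayhngn" (len 9), cursors c1@1 c2@3 c3@5, authorship 1.2......
After op 3 (delete): buffer="uahngn" (len 6), cursors c1@0 c2@1 c3@2, authorship ......
After op 4 (insert('k')): buffer="kukakhngn" (len 9), cursors c1@1 c2@3 c3@5, authorship 1.2.3....
After op 5 (delete): buffer="uahngn" (len 6), cursors c1@0 c2@1 c3@2, authorship ......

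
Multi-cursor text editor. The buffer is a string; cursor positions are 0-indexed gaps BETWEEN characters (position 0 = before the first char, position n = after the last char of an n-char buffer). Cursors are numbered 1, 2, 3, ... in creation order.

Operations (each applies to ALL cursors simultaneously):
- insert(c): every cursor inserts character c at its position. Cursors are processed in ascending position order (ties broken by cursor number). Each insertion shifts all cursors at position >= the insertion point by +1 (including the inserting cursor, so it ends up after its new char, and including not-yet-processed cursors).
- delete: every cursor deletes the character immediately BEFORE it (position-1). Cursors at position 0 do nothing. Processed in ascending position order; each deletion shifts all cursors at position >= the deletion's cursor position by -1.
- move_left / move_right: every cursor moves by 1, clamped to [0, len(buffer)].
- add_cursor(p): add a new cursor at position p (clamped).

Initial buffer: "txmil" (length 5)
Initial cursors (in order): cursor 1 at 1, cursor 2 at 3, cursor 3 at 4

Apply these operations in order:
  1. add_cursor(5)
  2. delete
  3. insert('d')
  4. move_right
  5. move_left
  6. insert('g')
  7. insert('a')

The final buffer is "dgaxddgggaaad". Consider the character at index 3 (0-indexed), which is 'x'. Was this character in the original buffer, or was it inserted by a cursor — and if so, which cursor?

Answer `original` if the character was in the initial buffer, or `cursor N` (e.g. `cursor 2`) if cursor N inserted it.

Answer: original

Derivation:
After op 1 (add_cursor(5)): buffer="txmil" (len 5), cursors c1@1 c2@3 c3@4 c4@5, authorship .....
After op 2 (delete): buffer="x" (len 1), cursors c1@0 c2@1 c3@1 c4@1, authorship .
After op 3 (insert('d')): buffer="dxddd" (len 5), cursors c1@1 c2@5 c3@5 c4@5, authorship 1.234
After op 4 (move_right): buffer="dxddd" (len 5), cursors c1@2 c2@5 c3@5 c4@5, authorship 1.234
After op 5 (move_left): buffer="dxddd" (len 5), cursors c1@1 c2@4 c3@4 c4@4, authorship 1.234
After op 6 (insert('g')): buffer="dgxddgggd" (len 9), cursors c1@2 c2@8 c3@8 c4@8, authorship 11.232344
After op 7 (insert('a')): buffer="dgaxddgggaaad" (len 13), cursors c1@3 c2@12 c3@12 c4@12, authorship 111.232342344
Authorship (.=original, N=cursor N): 1 1 1 . 2 3 2 3 4 2 3 4 4
Index 3: author = original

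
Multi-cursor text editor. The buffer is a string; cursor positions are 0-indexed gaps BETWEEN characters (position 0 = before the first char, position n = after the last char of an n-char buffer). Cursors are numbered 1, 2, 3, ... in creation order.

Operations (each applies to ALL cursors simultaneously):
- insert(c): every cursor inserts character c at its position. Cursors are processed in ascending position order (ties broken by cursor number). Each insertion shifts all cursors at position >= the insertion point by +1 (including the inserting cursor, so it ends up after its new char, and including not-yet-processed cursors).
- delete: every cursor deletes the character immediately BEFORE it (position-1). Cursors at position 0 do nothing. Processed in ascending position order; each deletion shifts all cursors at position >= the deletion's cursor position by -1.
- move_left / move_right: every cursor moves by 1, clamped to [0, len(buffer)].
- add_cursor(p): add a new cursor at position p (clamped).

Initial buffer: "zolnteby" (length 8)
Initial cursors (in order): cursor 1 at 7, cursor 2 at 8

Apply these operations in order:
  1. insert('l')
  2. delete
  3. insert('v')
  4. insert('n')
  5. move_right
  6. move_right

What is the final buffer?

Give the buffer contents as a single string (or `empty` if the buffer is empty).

After op 1 (insert('l')): buffer="zolnteblyl" (len 10), cursors c1@8 c2@10, authorship .......1.2
After op 2 (delete): buffer="zolnteby" (len 8), cursors c1@7 c2@8, authorship ........
After op 3 (insert('v')): buffer="zolntebvyv" (len 10), cursors c1@8 c2@10, authorship .......1.2
After op 4 (insert('n')): buffer="zolntebvnyvn" (len 12), cursors c1@9 c2@12, authorship .......11.22
After op 5 (move_right): buffer="zolntebvnyvn" (len 12), cursors c1@10 c2@12, authorship .......11.22
After op 6 (move_right): buffer="zolntebvnyvn" (len 12), cursors c1@11 c2@12, authorship .......11.22

Answer: zolntebvnyvn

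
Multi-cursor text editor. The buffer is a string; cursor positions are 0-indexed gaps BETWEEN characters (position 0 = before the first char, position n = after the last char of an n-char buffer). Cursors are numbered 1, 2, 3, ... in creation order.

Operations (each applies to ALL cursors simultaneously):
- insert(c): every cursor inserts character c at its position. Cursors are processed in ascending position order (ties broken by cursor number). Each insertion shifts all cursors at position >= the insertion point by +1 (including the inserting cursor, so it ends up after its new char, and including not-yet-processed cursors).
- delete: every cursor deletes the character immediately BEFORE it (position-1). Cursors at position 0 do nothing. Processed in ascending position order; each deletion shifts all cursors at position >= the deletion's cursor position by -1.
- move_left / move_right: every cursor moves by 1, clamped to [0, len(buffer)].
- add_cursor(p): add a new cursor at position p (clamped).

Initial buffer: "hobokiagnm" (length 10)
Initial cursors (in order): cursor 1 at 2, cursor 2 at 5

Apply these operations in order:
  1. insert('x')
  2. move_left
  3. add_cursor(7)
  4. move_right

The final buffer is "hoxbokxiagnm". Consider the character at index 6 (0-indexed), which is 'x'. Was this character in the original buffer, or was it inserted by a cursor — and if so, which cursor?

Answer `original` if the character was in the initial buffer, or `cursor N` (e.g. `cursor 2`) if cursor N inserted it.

After op 1 (insert('x')): buffer="hoxbokxiagnm" (len 12), cursors c1@3 c2@7, authorship ..1...2.....
After op 2 (move_left): buffer="hoxbokxiagnm" (len 12), cursors c1@2 c2@6, authorship ..1...2.....
After op 3 (add_cursor(7)): buffer="hoxbokxiagnm" (len 12), cursors c1@2 c2@6 c3@7, authorship ..1...2.....
After op 4 (move_right): buffer="hoxbokxiagnm" (len 12), cursors c1@3 c2@7 c3@8, authorship ..1...2.....
Authorship (.=original, N=cursor N): . . 1 . . . 2 . . . . .
Index 6: author = 2

Answer: cursor 2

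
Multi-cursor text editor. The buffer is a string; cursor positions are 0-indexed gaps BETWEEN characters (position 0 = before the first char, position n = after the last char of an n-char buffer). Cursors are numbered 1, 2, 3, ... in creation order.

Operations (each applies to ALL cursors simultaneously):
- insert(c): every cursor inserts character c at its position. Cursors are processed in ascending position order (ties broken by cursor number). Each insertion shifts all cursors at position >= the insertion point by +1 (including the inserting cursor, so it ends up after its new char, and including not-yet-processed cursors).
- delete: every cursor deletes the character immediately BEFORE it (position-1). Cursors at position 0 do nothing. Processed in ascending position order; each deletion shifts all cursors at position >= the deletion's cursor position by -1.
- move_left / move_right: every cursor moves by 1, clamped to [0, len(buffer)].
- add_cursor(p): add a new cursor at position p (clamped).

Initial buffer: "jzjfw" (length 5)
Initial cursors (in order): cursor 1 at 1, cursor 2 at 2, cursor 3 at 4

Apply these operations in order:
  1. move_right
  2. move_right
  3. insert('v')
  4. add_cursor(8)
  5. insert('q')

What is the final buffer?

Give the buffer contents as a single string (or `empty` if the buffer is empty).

After op 1 (move_right): buffer="jzjfw" (len 5), cursors c1@2 c2@3 c3@5, authorship .....
After op 2 (move_right): buffer="jzjfw" (len 5), cursors c1@3 c2@4 c3@5, authorship .....
After op 3 (insert('v')): buffer="jzjvfvwv" (len 8), cursors c1@4 c2@6 c3@8, authorship ...1.2.3
After op 4 (add_cursor(8)): buffer="jzjvfvwv" (len 8), cursors c1@4 c2@6 c3@8 c4@8, authorship ...1.2.3
After op 5 (insert('q')): buffer="jzjvqfvqwvqq" (len 12), cursors c1@5 c2@8 c3@12 c4@12, authorship ...11.22.334

Answer: jzjvqfvqwvqq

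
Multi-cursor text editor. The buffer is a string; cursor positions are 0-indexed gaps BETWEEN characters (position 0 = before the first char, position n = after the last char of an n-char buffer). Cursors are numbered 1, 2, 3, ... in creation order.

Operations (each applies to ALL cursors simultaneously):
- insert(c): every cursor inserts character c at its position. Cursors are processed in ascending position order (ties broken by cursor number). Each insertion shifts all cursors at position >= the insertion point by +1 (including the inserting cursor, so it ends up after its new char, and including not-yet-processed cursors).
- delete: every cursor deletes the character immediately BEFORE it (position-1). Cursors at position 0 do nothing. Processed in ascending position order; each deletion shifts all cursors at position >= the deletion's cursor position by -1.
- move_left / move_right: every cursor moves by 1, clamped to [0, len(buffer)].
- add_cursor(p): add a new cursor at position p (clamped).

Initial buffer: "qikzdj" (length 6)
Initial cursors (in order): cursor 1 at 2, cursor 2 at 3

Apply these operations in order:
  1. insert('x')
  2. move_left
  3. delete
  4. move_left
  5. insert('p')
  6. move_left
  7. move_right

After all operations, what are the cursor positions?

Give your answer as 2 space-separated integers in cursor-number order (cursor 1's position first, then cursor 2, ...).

After op 1 (insert('x')): buffer="qixkxzdj" (len 8), cursors c1@3 c2@5, authorship ..1.2...
After op 2 (move_left): buffer="qixkxzdj" (len 8), cursors c1@2 c2@4, authorship ..1.2...
After op 3 (delete): buffer="qxxzdj" (len 6), cursors c1@1 c2@2, authorship .12...
After op 4 (move_left): buffer="qxxzdj" (len 6), cursors c1@0 c2@1, authorship .12...
After op 5 (insert('p')): buffer="pqpxxzdj" (len 8), cursors c1@1 c2@3, authorship 1.212...
After op 6 (move_left): buffer="pqpxxzdj" (len 8), cursors c1@0 c2@2, authorship 1.212...
After op 7 (move_right): buffer="pqpxxzdj" (len 8), cursors c1@1 c2@3, authorship 1.212...

Answer: 1 3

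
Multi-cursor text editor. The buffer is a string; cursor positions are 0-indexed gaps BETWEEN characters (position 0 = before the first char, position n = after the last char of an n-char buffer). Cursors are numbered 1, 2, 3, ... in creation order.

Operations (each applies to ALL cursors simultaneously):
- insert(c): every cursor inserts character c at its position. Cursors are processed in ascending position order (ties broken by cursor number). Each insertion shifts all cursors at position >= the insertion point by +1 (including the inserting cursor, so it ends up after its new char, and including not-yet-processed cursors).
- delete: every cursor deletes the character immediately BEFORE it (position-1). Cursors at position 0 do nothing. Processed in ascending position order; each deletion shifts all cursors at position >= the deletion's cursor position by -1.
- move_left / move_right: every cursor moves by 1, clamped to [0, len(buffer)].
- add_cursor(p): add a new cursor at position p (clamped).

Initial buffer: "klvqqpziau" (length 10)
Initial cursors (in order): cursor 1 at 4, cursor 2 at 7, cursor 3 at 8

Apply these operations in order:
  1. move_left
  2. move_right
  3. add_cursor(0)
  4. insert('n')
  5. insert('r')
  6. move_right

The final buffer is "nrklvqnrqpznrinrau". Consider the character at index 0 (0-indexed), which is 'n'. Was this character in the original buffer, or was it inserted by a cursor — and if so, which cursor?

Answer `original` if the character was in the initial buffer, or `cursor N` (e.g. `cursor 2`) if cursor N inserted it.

After op 1 (move_left): buffer="klvqqpziau" (len 10), cursors c1@3 c2@6 c3@7, authorship ..........
After op 2 (move_right): buffer="klvqqpziau" (len 10), cursors c1@4 c2@7 c3@8, authorship ..........
After op 3 (add_cursor(0)): buffer="klvqqpziau" (len 10), cursors c4@0 c1@4 c2@7 c3@8, authorship ..........
After op 4 (insert('n')): buffer="nklvqnqpzninau" (len 14), cursors c4@1 c1@6 c2@10 c3@12, authorship 4....1...2.3..
After op 5 (insert('r')): buffer="nrklvqnrqpznrinrau" (len 18), cursors c4@2 c1@8 c2@13 c3@16, authorship 44....11...22.33..
After op 6 (move_right): buffer="nrklvqnrqpznrinrau" (len 18), cursors c4@3 c1@9 c2@14 c3@17, authorship 44....11...22.33..
Authorship (.=original, N=cursor N): 4 4 . . . . 1 1 . . . 2 2 . 3 3 . .
Index 0: author = 4

Answer: cursor 4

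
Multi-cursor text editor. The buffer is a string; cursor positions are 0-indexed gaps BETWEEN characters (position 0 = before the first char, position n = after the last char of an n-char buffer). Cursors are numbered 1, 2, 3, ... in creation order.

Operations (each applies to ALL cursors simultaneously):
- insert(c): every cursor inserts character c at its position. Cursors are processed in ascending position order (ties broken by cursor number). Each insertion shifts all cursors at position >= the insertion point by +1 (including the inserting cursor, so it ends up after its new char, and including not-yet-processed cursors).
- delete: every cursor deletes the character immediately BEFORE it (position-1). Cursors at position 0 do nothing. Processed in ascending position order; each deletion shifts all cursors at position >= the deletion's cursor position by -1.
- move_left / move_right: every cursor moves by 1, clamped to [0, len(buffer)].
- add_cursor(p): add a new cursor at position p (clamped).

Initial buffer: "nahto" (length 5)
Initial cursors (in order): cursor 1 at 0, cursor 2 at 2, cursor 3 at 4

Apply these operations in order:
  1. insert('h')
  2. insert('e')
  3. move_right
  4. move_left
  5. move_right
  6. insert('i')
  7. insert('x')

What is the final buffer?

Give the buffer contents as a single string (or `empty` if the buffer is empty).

After op 1 (insert('h')): buffer="hnahhtho" (len 8), cursors c1@1 c2@4 c3@7, authorship 1..2..3.
After op 2 (insert('e')): buffer="henahehtheo" (len 11), cursors c1@2 c2@6 c3@10, authorship 11..22..33.
After op 3 (move_right): buffer="henahehtheo" (len 11), cursors c1@3 c2@7 c3@11, authorship 11..22..33.
After op 4 (move_left): buffer="henahehtheo" (len 11), cursors c1@2 c2@6 c3@10, authorship 11..22..33.
After op 5 (move_right): buffer="henahehtheo" (len 11), cursors c1@3 c2@7 c3@11, authorship 11..22..33.
After op 6 (insert('i')): buffer="heniahehitheoi" (len 14), cursors c1@4 c2@9 c3@14, authorship 11.1.22.2.33.3
After op 7 (insert('x')): buffer="henixahehixtheoix" (len 17), cursors c1@5 c2@11 c3@17, authorship 11.11.22.22.33.33

Answer: henixahehixtheoix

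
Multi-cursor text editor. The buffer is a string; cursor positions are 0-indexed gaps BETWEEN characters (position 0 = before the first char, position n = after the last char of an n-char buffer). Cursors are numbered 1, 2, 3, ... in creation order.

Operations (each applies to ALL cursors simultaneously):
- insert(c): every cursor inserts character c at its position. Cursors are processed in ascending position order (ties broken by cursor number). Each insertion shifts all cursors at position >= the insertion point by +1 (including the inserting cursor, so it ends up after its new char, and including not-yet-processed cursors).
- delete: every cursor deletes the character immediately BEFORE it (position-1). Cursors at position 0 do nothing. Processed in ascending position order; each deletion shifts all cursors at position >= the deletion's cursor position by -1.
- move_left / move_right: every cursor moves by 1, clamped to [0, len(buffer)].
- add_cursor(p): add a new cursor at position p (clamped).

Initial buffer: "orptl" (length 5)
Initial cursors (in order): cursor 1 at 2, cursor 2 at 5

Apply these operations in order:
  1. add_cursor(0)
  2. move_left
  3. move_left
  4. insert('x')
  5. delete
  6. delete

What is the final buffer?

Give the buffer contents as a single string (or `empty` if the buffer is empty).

After op 1 (add_cursor(0)): buffer="orptl" (len 5), cursors c3@0 c1@2 c2@5, authorship .....
After op 2 (move_left): buffer="orptl" (len 5), cursors c3@0 c1@1 c2@4, authorship .....
After op 3 (move_left): buffer="orptl" (len 5), cursors c1@0 c3@0 c2@3, authorship .....
After op 4 (insert('x')): buffer="xxorpxtl" (len 8), cursors c1@2 c3@2 c2@6, authorship 13...2..
After op 5 (delete): buffer="orptl" (len 5), cursors c1@0 c3@0 c2@3, authorship .....
After op 6 (delete): buffer="ortl" (len 4), cursors c1@0 c3@0 c2@2, authorship ....

Answer: ortl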